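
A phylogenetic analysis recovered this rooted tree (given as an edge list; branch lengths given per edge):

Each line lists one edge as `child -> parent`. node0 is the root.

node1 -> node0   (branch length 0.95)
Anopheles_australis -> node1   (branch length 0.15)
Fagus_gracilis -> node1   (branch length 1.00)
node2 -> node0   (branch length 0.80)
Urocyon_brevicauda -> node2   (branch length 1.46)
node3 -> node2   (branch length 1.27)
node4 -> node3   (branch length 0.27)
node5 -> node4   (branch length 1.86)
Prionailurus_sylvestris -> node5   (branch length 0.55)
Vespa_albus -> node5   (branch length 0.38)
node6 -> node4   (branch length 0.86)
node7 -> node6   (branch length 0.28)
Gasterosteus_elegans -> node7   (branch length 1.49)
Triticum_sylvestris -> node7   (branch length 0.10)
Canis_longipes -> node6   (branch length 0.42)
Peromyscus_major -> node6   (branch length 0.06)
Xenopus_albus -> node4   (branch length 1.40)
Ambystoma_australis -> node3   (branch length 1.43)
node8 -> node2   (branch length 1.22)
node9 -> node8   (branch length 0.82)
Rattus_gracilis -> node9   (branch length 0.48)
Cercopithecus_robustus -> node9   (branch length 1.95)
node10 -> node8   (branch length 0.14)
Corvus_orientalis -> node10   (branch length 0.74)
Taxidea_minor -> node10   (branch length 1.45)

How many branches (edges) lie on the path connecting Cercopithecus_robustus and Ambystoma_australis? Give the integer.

5

The MRCA of Cercopithecus_robustus and Ambystoma_australis is the node subtending (Urocyon_brevicauda,(((Prionailurus_sylvestris,Vespa_albus),((Gasterosteus_elegans,Triticum_sylvestris),Canis_longipes,Peromyscus_major),Xenopus_albus),Ambystoma_australis),((Rattus_gracilis,Cercopithecus_robustus),(Corvus_orientalis,Taxidea_minor))).
From Cercopithecus_robustus up to that node: 3 branches. From Ambystoma_australis up to the same node: 2 branches. Total: 3 + 2 = 5.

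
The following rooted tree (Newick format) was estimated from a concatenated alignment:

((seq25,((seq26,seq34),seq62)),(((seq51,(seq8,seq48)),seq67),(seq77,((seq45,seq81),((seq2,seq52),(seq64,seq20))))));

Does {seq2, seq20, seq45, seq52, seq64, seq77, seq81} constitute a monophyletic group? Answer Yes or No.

The most recent common ancestor of these taxa subtends (seq77,((seq45,seq81),((seq2,seq52),(seq64,seq20)))).
That clade has exactly 7 tips — every listed taxon and nothing else — so the group is monophyletic.

Yes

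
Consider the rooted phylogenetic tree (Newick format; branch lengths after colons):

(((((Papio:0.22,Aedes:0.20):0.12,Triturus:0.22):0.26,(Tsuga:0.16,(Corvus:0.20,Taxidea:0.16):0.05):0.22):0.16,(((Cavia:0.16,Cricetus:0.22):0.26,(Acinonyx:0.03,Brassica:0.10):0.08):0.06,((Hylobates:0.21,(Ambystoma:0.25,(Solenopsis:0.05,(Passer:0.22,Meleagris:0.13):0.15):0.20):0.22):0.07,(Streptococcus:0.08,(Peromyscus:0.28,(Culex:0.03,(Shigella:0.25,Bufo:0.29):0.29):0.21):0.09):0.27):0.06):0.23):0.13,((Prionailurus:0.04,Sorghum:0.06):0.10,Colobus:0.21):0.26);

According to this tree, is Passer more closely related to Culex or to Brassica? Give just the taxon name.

Culex

The MRCA of Passer and Culex subtends ((Hylobates,(Ambystoma,(Solenopsis,(Passer,Meleagris)))),(Streptococcus,(Peromyscus,(Culex,(Shigella,Bufo))))) (10 taxa).
The MRCA of Passer and Brassica subtends (((Cavia,Cricetus),(Acinonyx,Brassica)),((Hylobates,(Ambystoma,(Solenopsis,(Passer,Meleagris)))),(Streptococcus,(Peromyscus,(Culex,(Shigella,Bufo)))))) (14 taxa).
The first is nested inside the second, so Passer shares a more recent common ancestor with Culex.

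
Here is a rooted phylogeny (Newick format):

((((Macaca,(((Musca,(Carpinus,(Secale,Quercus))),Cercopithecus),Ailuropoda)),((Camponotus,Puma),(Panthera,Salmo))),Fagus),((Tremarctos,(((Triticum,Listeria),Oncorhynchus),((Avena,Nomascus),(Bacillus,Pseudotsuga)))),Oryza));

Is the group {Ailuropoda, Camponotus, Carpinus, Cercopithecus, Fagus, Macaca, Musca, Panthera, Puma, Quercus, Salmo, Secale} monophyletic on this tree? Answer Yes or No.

Yes

The most recent common ancestor of these taxa subtends (((Macaca,(((Musca,(Carpinus,(Secale,Quercus))),Cercopithecus),Ailuropoda)),((Camponotus,Puma),(Panthera,Salmo))),Fagus).
That clade has exactly 12 tips — every listed taxon and nothing else — so the group is monophyletic.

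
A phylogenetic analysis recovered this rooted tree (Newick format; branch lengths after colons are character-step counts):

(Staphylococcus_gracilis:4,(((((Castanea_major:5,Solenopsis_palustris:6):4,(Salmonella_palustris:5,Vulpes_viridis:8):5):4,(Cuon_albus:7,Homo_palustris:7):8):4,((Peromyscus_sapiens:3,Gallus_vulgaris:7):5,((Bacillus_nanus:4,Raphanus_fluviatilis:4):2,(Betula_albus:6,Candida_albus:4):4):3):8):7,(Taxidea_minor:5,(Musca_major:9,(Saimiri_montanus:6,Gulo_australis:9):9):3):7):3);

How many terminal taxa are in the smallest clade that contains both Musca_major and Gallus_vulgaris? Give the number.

The MRCA of Musca_major and Gallus_vulgaris is the node subtending (((((Castanea_major,Solenopsis_palustris),(Salmonella_palustris,Vulpes_viridis)),(Cuon_albus,Homo_palustris)),((Peromyscus_sapiens,Gallus_vulgaris),((Bacillus_nanus,Raphanus_fluviatilis),(Betula_albus,Candida_albus)))),(Taxidea_minor,(Musca_major,(Saimiri_montanus,Gulo_australis)))).
That clade contains 16 terminal taxa: Bacillus_nanus, Betula_albus, Candida_albus, Castanea_major, Cuon_albus, Gallus_vulgaris, Gulo_australis, Homo_palustris, Musca_major, Peromyscus_sapiens, Raphanus_fluviatilis, Saimiri_montanus, Salmonella_palustris, Solenopsis_palustris, Taxidea_minor, Vulpes_viridis.

16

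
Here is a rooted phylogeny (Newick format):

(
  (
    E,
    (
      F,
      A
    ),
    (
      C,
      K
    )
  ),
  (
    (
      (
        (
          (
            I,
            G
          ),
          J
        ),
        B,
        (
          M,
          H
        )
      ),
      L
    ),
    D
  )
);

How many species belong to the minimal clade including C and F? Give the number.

The MRCA of C and F is the node subtending (E,(F,A),(C,K)).
That clade contains 5 terminal taxa: A, C, E, F, K.

5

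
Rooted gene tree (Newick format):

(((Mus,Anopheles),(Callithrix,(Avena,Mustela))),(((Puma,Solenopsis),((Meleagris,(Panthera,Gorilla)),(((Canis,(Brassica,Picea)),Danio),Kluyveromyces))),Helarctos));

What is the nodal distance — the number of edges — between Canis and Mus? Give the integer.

The MRCA of Canis and Mus is the root of the tree.
From Canis up to that node: 7 branches. From Mus up to the same node: 3 branches. Total: 7 + 3 = 10.

10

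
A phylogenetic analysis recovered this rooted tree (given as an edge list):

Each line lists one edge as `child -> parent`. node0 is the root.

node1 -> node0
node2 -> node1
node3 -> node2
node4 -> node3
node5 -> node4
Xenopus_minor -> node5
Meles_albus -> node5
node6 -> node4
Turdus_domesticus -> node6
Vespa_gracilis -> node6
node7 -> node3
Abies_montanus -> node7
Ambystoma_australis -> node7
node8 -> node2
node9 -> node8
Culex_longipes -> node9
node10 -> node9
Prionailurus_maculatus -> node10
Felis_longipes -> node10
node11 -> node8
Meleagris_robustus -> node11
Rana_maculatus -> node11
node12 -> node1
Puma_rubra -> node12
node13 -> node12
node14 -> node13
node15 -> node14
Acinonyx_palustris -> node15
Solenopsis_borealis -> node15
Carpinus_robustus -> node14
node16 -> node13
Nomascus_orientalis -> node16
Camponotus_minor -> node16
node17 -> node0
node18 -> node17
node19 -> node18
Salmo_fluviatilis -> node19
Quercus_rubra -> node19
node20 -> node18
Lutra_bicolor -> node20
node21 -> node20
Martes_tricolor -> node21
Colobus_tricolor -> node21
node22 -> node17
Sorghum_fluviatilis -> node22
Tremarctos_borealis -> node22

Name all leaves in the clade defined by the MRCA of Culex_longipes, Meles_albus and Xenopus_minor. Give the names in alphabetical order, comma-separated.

Abies_montanus, Ambystoma_australis, Culex_longipes, Felis_longipes, Meleagris_robustus, Meles_albus, Prionailurus_maculatus, Rana_maculatus, Turdus_domesticus, Vespa_gracilis, Xenopus_minor

Tracing Culex_longipes: it sits inside (Culex_longipes,(Prionailurus_maculatus,Felis_longipes)).
Tracing Meles_albus: it sits inside (Xenopus_minor,Meles_albus).
Tracing Xenopus_minor: it sits inside (Xenopus_minor,Meles_albus).
The smallest clade enclosing all 3 is ((((Xenopus_minor,Meles_albus),(Turdus_domesticus,Vespa_gracilis)),(Abies_montanus,Ambystoma_australis)),((Culex_longipes,(Prionailurus_maculatus,Felis_longipes)),(Meleagris_robustus,Rana_maculatus))); the answer is its 11 terminal taxa in alphabetical order.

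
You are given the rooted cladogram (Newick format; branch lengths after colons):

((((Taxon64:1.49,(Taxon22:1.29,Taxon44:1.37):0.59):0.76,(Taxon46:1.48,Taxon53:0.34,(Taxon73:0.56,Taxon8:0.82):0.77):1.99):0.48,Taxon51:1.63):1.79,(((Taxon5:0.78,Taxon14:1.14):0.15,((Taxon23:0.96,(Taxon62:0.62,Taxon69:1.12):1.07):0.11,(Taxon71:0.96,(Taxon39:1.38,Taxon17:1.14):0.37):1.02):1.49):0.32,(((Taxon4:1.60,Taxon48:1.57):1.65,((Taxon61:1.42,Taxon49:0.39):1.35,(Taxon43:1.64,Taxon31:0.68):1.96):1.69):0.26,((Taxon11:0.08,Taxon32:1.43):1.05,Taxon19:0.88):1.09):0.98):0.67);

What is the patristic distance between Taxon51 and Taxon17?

The path runs Taxon51 → … → MRCA → … → Taxon17; the MRCA is the root of the tree.
Branch lengths along that path: 1.63 + 1.79 + 0.67 + 0.32 + 1.49 + 1.02 + 0.37 + 1.14 = 8.43.

8.43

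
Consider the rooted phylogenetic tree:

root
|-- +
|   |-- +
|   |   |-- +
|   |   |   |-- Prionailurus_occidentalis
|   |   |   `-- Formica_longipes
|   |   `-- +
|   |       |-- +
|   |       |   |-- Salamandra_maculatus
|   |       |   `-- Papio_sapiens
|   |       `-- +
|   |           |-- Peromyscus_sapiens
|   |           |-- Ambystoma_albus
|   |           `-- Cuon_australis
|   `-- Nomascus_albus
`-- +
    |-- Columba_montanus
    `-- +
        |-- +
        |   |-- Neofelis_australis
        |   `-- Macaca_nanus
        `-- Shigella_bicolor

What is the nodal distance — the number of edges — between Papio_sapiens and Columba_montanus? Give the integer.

7

The MRCA of Papio_sapiens and Columba_montanus is the root of the tree.
From Papio_sapiens up to that node: 5 branches. From Columba_montanus up to the same node: 2 branches. Total: 5 + 2 = 7.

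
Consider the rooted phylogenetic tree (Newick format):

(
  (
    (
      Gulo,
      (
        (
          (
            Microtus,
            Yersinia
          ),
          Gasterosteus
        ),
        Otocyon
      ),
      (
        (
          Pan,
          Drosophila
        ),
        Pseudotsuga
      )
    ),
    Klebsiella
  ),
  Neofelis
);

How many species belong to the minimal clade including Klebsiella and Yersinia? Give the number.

The MRCA of Klebsiella and Yersinia is the node subtending ((Gulo,(((Microtus,Yersinia),Gasterosteus),Otocyon),((Pan,Drosophila),Pseudotsuga)),Klebsiella).
That clade contains 9 terminal taxa: Drosophila, Gasterosteus, Gulo, Klebsiella, Microtus, Otocyon, Pan, Pseudotsuga, Yersinia.

9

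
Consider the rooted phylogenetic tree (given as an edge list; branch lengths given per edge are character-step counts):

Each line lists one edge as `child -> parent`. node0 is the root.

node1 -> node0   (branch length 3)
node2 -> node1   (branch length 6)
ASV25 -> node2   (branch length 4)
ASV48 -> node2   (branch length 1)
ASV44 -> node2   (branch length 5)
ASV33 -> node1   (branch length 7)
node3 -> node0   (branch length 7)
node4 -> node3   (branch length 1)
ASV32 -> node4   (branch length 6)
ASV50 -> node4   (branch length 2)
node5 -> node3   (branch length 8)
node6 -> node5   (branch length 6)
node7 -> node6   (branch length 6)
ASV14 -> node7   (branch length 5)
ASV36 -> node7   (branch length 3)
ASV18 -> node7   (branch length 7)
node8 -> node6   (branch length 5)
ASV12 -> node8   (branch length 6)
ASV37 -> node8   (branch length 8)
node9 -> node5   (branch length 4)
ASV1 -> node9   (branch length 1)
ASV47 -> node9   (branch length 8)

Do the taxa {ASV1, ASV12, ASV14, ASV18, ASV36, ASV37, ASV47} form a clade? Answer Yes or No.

The most recent common ancestor of these taxa subtends (((ASV14,ASV36,ASV18),(ASV12,ASV37)),(ASV1,ASV47)).
That clade has exactly 7 tips — every listed taxon and nothing else — so the group is monophyletic.

Yes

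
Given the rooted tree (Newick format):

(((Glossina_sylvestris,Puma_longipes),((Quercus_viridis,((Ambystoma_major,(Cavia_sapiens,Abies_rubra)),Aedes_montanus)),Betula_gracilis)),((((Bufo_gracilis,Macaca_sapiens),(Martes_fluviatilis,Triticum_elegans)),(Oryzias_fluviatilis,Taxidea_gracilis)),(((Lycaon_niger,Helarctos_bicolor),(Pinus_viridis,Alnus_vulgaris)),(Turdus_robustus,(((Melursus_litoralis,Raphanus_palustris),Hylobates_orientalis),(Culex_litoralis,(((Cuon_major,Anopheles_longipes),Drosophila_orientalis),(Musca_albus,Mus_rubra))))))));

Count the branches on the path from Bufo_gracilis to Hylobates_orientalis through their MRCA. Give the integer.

The MRCA of Bufo_gracilis and Hylobates_orientalis is the node subtending ((((Bufo_gracilis,Macaca_sapiens),(Martes_fluviatilis,Triticum_elegans)),(Oryzias_fluviatilis,Taxidea_gracilis)),(((Lycaon_niger,Helarctos_bicolor),(Pinus_viridis,Alnus_vulgaris)),(Turdus_robustus,(((Melursus_litoralis,Raphanus_palustris),Hylobates_orientalis),(Culex_litoralis,(((Cuon_major,Anopheles_longipes),Drosophila_orientalis),(Musca_albus,Mus_rubra))))))).
From Bufo_gracilis up to that node: 4 branches. From Hylobates_orientalis up to the same node: 5 branches. Total: 4 + 5 = 9.

9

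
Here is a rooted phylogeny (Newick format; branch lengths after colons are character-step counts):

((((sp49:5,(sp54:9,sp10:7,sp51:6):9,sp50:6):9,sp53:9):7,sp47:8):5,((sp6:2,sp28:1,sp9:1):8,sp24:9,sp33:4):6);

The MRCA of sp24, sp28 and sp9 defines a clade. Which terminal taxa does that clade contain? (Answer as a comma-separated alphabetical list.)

sp24, sp28, sp33, sp6, sp9

Tracing sp24: it sits inside ((sp6,sp28,sp9),sp24,sp33).
Tracing sp28: it sits inside (sp6,sp28,sp9).
Tracing sp9: it sits inside (sp6,sp28,sp9).
The smallest clade enclosing all 3 is ((sp6,sp28,sp9),sp24,sp33); the answer is its 5 terminal taxa in alphabetical order.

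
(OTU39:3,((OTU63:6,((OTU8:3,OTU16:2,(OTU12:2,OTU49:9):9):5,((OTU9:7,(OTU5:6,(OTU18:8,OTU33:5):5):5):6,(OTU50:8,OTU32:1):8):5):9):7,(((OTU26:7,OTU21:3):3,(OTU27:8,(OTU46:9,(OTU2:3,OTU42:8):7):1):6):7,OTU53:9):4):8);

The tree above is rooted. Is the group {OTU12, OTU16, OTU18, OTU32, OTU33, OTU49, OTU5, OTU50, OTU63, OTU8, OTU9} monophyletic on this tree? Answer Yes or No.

The most recent common ancestor of these taxa subtends (OTU63,((OTU8,OTU16,(OTU12,OTU49)),((OTU9,(OTU5,(OTU18,OTU33))),(OTU50,OTU32)))).
That clade has exactly 11 tips — every listed taxon and nothing else — so the group is monophyletic.

Yes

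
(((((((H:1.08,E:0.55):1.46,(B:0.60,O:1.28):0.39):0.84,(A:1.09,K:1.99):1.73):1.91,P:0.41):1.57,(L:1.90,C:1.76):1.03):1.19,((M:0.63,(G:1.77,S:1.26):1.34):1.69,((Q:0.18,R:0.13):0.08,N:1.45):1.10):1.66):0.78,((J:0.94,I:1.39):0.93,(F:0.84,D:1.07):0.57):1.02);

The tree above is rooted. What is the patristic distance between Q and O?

The path runs Q → … → MRCA → … → O; the MRCA is the node subtending ((((((H,E),(B,O)),(A,K)),P),(L,C)),((M,(G,S)),((Q,R),N))).
Branch lengths along that path: 0.18 + 0.08 + 1.10 + 1.66 + 1.19 + 1.57 + 1.91 + 0.84 + 0.39 + 1.28 = 10.20.

10.20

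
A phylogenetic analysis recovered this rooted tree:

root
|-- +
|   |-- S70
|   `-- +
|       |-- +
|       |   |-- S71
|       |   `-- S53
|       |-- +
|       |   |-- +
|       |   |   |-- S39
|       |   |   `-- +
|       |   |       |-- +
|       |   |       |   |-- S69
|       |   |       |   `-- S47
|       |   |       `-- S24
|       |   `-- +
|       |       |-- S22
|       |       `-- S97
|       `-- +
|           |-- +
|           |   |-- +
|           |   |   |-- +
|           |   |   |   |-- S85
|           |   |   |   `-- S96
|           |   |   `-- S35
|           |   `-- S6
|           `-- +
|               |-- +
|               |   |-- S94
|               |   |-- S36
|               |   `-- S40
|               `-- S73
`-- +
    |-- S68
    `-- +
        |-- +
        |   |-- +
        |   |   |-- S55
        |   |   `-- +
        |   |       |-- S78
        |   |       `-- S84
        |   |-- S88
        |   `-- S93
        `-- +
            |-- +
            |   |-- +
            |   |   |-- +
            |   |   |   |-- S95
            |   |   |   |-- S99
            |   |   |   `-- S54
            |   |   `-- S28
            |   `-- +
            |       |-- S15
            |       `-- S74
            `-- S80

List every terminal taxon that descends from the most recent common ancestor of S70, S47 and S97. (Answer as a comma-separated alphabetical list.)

S22, S24, S35, S36, S39, S40, S47, S53, S6, S69, S70, S71, S73, S85, S94, S96, S97

Tracing S70: it sits inside (S70,((S71,S53),((S39,((S69,S47),S24)),(S22,S97)),((((S85,S96),S35),S6),((S94,S36,S40),S73)))).
Tracing S47: it sits inside (S69,S47).
Tracing S97: it sits inside (S22,S97).
The smallest clade enclosing all 3 is (S70,((S71,S53),((S39,((S69,S47),S24)),(S22,S97)),((((S85,S96),S35),S6),((S94,S36,S40),S73)))); the answer is its 17 terminal taxa in alphabetical order.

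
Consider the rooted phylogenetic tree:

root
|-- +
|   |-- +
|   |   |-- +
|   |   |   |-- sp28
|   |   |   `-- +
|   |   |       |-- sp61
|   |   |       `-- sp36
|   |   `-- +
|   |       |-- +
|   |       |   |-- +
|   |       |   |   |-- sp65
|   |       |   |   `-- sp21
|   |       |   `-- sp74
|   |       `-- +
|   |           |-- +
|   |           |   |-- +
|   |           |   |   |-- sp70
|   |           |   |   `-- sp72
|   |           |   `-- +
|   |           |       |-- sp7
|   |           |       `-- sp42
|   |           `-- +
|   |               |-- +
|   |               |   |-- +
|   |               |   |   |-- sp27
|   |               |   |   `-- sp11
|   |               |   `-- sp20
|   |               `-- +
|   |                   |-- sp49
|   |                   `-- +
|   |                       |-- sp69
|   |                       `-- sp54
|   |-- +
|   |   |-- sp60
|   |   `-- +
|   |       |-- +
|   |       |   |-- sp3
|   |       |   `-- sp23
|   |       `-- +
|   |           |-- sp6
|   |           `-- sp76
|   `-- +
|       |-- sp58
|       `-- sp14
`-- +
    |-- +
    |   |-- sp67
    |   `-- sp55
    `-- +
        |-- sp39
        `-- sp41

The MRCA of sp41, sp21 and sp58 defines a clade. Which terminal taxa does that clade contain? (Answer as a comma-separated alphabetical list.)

Tracing sp41: it sits inside (sp39,sp41).
Tracing sp21: it sits inside (sp65,sp21).
Tracing sp58: it sits inside (sp58,sp14).
The smallest clade enclosing all 3 is the whole tree (their MRCA is the root), so the answer is all 27 tips in alphabetical order.

sp11, sp14, sp20, sp21, sp23, sp27, sp28, sp3, sp36, sp39, sp41, sp42, sp49, sp54, sp55, sp58, sp6, sp60, sp61, sp65, sp67, sp69, sp7, sp70, sp72, sp74, sp76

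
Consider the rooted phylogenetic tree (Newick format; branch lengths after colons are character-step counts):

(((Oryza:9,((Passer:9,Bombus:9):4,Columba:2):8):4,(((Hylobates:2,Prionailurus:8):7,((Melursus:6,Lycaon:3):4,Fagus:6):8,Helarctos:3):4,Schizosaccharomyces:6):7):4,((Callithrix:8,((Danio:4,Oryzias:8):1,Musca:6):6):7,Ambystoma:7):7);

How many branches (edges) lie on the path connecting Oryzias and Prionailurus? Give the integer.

The MRCA of Oryzias and Prionailurus is the root of the tree.
From Oryzias up to that node: 5 branches. From Prionailurus up to the same node: 5 branches. Total: 5 + 5 = 10.

10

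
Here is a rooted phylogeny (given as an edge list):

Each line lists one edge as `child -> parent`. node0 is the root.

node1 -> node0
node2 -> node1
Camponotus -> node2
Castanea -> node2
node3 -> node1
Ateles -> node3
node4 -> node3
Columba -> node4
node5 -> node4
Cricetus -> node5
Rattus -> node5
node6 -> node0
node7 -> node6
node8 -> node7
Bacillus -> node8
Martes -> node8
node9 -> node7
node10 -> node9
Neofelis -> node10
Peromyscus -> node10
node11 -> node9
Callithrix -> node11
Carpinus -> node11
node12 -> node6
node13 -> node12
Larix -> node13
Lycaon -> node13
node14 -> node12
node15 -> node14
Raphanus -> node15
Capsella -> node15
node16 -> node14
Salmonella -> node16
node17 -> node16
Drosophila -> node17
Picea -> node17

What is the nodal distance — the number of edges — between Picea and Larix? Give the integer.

6

The MRCA of Picea and Larix is the node subtending ((Larix,Lycaon),((Raphanus,Capsella),(Salmonella,(Drosophila,Picea)))).
From Picea up to that node: 4 branches. From Larix up to the same node: 2 branches. Total: 4 + 2 = 6.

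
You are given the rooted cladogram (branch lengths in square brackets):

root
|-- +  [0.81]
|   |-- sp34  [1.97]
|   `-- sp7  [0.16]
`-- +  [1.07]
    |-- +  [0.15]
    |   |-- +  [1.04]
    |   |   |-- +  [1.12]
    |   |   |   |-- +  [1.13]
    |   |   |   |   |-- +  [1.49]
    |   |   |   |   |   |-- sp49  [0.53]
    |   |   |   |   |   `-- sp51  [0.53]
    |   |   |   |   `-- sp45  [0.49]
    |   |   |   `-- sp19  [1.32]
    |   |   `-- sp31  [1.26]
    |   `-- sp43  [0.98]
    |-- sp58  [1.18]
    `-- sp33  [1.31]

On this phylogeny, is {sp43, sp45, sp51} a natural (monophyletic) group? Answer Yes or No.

No

The MRCA of the listed taxa subtends (((((sp49,sp51),sp45),sp19),sp31),sp43).
That clade also contains sp19, sp31, sp49, which are not in the proposed group, so the group is not monophyletic.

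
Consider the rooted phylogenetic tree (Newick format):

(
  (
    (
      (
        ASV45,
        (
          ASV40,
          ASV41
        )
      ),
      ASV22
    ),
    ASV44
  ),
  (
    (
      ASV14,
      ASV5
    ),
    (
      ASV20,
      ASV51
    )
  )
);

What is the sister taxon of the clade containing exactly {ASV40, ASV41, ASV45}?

ASV22

The clade containing exactly {ASV40, ASV41, ASV45} attaches to the tree at the node subtending ((ASV45,(ASV40,ASV41)),ASV22).
The other lineage descending from that same node — the sister group — is the single tip ASV22.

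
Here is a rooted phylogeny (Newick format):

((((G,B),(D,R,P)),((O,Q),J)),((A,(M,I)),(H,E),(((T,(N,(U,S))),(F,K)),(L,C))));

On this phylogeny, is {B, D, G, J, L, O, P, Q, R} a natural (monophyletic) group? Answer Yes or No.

No

The MRCA of the listed taxa is the root, so the smallest clade containing them is the whole tree.
That clade also contains A, C, E, F, H, I, K, M, N, S, T, U, which are not in the proposed group, so the group is not monophyletic.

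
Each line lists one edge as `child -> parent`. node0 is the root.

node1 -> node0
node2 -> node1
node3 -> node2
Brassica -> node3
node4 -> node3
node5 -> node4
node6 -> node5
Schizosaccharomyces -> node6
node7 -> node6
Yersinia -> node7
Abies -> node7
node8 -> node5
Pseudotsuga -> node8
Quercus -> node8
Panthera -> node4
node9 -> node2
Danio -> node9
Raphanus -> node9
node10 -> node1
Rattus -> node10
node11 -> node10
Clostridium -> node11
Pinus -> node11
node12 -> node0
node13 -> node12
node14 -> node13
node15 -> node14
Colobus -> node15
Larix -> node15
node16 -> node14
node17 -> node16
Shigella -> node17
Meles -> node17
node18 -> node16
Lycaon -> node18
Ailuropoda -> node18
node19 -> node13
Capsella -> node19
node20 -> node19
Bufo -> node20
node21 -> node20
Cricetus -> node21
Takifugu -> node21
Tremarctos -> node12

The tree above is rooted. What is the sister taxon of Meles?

Meles attaches to the tree at the node subtending (Shigella,Meles).
The other lineage descending from that same node — the sister group — is the single tip Shigella.

Shigella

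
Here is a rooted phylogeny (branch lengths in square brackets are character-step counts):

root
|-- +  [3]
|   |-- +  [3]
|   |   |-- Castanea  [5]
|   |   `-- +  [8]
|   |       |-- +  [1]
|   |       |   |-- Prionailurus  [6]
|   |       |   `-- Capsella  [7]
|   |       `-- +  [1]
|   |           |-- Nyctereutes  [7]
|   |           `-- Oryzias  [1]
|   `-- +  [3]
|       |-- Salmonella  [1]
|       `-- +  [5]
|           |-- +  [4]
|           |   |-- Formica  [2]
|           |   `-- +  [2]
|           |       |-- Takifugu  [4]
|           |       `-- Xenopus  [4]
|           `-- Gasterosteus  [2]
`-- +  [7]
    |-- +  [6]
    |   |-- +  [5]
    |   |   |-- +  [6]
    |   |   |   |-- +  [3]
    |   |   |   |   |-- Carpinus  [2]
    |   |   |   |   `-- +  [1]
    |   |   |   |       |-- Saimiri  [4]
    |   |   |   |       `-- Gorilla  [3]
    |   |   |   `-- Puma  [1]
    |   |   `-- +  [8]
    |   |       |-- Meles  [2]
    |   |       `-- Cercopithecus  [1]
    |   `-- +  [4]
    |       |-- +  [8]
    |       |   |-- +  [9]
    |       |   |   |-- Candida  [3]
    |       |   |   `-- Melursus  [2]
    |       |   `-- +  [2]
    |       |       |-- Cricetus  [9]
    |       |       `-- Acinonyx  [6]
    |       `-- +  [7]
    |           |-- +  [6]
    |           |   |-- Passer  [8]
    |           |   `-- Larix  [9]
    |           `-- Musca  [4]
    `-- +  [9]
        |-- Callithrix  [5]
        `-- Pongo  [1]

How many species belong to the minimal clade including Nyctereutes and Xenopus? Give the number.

10

The MRCA of Nyctereutes and Xenopus is the node subtending ((Castanea,((Prionailurus,Capsella),(Nyctereutes,Oryzias))),(Salmonella,((Formica,(Takifugu,Xenopus)),Gasterosteus))).
That clade contains 10 terminal taxa: Capsella, Castanea, Formica, Gasterosteus, Nyctereutes, Oryzias, Prionailurus, Salmonella, Takifugu, Xenopus.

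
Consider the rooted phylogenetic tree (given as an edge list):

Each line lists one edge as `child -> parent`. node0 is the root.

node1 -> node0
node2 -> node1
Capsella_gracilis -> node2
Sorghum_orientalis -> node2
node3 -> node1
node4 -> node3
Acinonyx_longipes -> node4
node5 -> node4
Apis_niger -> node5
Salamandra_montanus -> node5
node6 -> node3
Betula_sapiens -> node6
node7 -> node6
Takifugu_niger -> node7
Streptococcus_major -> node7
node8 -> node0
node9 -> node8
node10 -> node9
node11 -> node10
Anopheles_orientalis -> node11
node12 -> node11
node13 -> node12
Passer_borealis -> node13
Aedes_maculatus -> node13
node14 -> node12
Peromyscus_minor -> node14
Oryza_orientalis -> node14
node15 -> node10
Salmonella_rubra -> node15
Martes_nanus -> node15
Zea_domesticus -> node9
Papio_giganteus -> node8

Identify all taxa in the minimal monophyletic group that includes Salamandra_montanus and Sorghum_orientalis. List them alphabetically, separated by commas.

Tracing Salamandra_montanus: it sits inside (Apis_niger,Salamandra_montanus).
Tracing Sorghum_orientalis: it sits inside (Capsella_gracilis,Sorghum_orientalis).
The smallest clade enclosing both is ((Capsella_gracilis,Sorghum_orientalis),((Acinonyx_longipes,(Apis_niger,Salamandra_montanus)),(Betula_sapiens,(Takifugu_niger,Streptococcus_major)))); the answer is its 8 terminal taxa in alphabetical order.

Acinonyx_longipes, Apis_niger, Betula_sapiens, Capsella_gracilis, Salamandra_montanus, Sorghum_orientalis, Streptococcus_major, Takifugu_niger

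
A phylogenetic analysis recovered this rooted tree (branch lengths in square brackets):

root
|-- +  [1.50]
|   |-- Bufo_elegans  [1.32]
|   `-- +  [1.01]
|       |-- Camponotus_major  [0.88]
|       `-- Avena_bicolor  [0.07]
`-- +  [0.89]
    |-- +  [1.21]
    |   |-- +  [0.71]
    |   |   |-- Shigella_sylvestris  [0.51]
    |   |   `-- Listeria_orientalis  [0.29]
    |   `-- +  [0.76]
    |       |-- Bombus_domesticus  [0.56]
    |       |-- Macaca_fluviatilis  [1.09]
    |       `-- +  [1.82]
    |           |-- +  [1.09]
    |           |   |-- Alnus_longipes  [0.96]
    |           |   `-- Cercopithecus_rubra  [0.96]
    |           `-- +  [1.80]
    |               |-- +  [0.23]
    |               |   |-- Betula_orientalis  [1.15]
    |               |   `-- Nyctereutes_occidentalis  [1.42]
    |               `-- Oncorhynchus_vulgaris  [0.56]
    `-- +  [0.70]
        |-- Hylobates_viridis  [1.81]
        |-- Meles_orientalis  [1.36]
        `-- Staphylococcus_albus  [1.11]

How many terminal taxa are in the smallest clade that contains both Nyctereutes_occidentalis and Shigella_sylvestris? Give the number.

The MRCA of Nyctereutes_occidentalis and Shigella_sylvestris is the node subtending ((Shigella_sylvestris,Listeria_orientalis),(Bombus_domesticus,Macaca_fluviatilis,((Alnus_longipes,Cercopithecus_rubra),((Betula_orientalis,Nyctereutes_occidentalis),Oncorhynchus_vulgaris)))).
That clade contains 9 terminal taxa: Alnus_longipes, Betula_orientalis, Bombus_domesticus, Cercopithecus_rubra, Listeria_orientalis, Macaca_fluviatilis, Nyctereutes_occidentalis, Oncorhynchus_vulgaris, Shigella_sylvestris.

9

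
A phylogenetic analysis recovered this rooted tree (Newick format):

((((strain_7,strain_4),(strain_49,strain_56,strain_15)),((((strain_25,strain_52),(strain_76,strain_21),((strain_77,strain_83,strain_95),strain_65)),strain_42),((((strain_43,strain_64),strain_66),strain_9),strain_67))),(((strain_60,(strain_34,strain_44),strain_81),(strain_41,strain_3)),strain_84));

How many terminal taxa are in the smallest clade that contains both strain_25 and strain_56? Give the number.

19

The MRCA of strain_25 and strain_56 is the node subtending (((strain_7,strain_4),(strain_49,strain_56,strain_15)),((((strain_25,strain_52),(strain_76,strain_21),((strain_77,strain_83,strain_95),strain_65)),strain_42),((((strain_43,strain_64),strain_66),strain_9),strain_67))).
That clade contains 19 terminal taxa: strain_15, strain_21, strain_25, strain_4, strain_42, strain_43, strain_49, strain_52, strain_56, strain_64, strain_65, strain_66, strain_67, strain_7, strain_76, strain_77, strain_83, strain_9, strain_95.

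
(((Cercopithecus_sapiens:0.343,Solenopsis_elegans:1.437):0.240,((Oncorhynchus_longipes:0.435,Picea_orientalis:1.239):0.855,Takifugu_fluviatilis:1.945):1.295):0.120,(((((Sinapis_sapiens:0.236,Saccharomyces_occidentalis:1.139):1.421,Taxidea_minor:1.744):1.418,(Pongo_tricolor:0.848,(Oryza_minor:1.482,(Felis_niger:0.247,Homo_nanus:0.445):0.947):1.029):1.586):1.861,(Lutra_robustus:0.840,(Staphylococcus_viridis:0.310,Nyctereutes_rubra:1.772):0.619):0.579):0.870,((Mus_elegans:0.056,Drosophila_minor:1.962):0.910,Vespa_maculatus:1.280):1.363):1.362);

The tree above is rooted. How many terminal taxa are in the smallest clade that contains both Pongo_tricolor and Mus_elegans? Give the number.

13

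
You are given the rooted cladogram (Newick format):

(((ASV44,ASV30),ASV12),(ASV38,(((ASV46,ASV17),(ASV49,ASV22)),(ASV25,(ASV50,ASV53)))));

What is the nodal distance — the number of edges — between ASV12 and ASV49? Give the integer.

7

The MRCA of ASV12 and ASV49 is the root of the tree.
From ASV12 up to that node: 2 branches. From ASV49 up to the same node: 5 branches. Total: 2 + 5 = 7.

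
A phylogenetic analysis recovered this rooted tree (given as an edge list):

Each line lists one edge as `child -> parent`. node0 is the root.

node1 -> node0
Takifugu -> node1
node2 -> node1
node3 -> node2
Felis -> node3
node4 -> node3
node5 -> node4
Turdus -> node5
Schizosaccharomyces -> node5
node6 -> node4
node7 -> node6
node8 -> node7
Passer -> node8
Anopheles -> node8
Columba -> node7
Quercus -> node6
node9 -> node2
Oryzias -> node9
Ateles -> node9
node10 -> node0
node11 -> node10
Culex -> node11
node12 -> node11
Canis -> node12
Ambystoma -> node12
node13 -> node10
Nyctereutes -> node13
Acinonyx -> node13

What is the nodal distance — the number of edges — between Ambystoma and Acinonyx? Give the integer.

The MRCA of Ambystoma and Acinonyx is the node subtending ((Culex,(Canis,Ambystoma)),(Nyctereutes,Acinonyx)).
From Ambystoma up to that node: 3 branches. From Acinonyx up to the same node: 2 branches. Total: 3 + 2 = 5.

5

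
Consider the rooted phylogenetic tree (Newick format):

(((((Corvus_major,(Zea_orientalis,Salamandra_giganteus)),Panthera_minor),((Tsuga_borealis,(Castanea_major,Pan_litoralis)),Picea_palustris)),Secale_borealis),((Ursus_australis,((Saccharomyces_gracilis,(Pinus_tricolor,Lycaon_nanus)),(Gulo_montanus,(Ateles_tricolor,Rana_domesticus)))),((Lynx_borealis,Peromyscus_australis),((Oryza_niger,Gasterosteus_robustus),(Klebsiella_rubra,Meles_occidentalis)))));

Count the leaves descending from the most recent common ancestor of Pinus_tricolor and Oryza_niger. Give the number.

The MRCA of Pinus_tricolor and Oryza_niger is the node subtending ((Ursus_australis,((Saccharomyces_gracilis,(Pinus_tricolor,Lycaon_nanus)),(Gulo_montanus,(Ateles_tricolor,Rana_domesticus)))),((Lynx_borealis,Peromyscus_australis),((Oryza_niger,Gasterosteus_robustus),(Klebsiella_rubra,Meles_occidentalis)))).
That clade contains 13 terminal taxa: Ateles_tricolor, Gasterosteus_robustus, Gulo_montanus, Klebsiella_rubra, Lycaon_nanus, Lynx_borealis, Meles_occidentalis, Oryza_niger, Peromyscus_australis, Pinus_tricolor, Rana_domesticus, Saccharomyces_gracilis, Ursus_australis.

13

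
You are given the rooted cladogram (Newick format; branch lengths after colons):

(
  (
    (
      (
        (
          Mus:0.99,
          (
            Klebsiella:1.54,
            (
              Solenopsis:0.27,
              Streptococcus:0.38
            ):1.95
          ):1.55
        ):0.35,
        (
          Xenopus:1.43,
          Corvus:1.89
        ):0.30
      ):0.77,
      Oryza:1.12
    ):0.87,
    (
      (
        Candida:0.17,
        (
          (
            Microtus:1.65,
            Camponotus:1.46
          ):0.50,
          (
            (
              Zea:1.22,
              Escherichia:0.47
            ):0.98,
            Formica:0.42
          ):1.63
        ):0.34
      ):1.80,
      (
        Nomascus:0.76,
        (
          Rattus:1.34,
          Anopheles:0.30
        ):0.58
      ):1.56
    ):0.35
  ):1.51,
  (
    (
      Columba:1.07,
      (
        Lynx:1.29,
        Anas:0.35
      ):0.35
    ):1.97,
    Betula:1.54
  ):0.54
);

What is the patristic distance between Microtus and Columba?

The path runs Microtus → … → MRCA → … → Columba; the MRCA is the root of the tree.
Branch lengths along that path: 1.65 + 0.50 + 0.34 + 1.80 + 0.35 + 1.51 + 0.54 + 1.97 + 1.07 = 9.73.

9.73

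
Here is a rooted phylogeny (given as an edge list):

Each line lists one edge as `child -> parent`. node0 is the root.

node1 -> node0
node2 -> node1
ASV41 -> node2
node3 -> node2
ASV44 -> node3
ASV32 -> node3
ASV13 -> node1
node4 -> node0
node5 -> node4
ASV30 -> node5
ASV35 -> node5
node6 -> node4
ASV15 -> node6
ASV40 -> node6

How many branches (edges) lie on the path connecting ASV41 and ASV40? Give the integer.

The MRCA of ASV41 and ASV40 is the root of the tree.
From ASV41 up to that node: 3 branches. From ASV40 up to the same node: 3 branches. Total: 3 + 3 = 6.

6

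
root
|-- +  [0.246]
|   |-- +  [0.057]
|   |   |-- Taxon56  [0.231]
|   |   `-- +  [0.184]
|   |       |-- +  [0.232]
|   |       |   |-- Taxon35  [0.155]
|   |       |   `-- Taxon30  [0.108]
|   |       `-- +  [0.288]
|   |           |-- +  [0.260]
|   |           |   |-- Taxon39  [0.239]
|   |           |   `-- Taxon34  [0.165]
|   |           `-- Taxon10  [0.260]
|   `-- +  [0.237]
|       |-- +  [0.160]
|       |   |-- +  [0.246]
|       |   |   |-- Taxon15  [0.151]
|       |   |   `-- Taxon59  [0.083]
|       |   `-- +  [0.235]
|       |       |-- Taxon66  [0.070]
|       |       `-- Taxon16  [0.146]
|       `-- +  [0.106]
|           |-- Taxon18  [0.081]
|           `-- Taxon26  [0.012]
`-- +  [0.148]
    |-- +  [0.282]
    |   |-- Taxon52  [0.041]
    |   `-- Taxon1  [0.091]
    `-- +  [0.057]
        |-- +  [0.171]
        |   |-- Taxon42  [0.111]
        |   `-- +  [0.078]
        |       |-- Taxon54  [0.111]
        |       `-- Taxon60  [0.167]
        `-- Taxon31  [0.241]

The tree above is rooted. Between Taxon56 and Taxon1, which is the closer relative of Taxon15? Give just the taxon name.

Taxon56

The MRCA of Taxon15 and Taxon56 subtends ((Taxon56,((Taxon35,Taxon30),((Taxon39,Taxon34),Taxon10))),(((Taxon15,Taxon59),(Taxon66,Taxon16)),(Taxon18,Taxon26))) (12 taxa).
The MRCA of Taxon15 and Taxon1 is the root, subtending the entire tree (18 taxa).
The first is nested inside the second, so Taxon15 shares a more recent common ancestor with Taxon56.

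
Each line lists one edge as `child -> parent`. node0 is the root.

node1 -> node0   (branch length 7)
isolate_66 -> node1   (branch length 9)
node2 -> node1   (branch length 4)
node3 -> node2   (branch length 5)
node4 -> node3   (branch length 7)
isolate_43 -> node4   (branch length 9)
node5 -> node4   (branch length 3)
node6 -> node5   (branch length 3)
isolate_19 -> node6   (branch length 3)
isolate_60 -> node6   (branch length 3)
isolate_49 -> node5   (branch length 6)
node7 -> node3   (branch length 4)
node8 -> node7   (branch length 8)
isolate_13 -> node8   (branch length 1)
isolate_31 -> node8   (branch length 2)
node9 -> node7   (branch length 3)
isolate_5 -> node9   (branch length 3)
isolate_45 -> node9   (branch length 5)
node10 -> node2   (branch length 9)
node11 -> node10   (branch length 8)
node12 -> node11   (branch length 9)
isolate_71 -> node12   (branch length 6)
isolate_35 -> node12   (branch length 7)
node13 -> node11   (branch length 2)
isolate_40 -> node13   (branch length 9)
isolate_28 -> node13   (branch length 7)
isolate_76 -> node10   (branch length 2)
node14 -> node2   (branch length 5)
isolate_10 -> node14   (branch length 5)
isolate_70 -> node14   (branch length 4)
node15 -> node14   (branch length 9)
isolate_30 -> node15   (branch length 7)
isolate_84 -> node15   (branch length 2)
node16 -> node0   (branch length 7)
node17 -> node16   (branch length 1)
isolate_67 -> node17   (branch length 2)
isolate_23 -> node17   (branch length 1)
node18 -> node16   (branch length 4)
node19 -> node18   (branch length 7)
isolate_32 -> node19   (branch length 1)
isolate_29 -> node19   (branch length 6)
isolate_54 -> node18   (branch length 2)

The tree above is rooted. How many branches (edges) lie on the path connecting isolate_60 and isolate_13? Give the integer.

7

The MRCA of isolate_60 and isolate_13 is the node subtending ((isolate_43,((isolate_19,isolate_60),isolate_49)),((isolate_13,isolate_31),(isolate_5,isolate_45))).
From isolate_60 up to that node: 4 branches. From isolate_13 up to the same node: 3 branches. Total: 4 + 3 = 7.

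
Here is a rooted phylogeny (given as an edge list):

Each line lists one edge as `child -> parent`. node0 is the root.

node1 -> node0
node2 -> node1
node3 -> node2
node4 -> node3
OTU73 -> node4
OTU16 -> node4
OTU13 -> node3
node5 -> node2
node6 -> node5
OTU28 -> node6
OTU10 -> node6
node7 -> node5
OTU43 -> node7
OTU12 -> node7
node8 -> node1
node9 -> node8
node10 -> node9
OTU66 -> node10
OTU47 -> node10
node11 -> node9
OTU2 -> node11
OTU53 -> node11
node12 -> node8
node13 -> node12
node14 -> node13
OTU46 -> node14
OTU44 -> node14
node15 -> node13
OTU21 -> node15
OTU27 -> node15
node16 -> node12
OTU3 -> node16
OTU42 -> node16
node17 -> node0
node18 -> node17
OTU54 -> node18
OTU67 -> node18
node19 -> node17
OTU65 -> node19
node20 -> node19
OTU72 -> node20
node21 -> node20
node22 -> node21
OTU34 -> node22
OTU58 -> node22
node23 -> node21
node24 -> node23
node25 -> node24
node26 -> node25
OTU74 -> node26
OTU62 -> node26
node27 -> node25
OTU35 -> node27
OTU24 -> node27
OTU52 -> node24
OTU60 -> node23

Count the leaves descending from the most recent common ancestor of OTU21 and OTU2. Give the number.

10

The MRCA of OTU21 and OTU2 is the node subtending (((OTU66,OTU47),(OTU2,OTU53)),(((OTU46,OTU44),(OTU21,OTU27)),(OTU3,OTU42))).
That clade contains 10 terminal taxa: OTU2, OTU21, OTU27, OTU3, OTU42, OTU44, OTU46, OTU47, OTU53, OTU66.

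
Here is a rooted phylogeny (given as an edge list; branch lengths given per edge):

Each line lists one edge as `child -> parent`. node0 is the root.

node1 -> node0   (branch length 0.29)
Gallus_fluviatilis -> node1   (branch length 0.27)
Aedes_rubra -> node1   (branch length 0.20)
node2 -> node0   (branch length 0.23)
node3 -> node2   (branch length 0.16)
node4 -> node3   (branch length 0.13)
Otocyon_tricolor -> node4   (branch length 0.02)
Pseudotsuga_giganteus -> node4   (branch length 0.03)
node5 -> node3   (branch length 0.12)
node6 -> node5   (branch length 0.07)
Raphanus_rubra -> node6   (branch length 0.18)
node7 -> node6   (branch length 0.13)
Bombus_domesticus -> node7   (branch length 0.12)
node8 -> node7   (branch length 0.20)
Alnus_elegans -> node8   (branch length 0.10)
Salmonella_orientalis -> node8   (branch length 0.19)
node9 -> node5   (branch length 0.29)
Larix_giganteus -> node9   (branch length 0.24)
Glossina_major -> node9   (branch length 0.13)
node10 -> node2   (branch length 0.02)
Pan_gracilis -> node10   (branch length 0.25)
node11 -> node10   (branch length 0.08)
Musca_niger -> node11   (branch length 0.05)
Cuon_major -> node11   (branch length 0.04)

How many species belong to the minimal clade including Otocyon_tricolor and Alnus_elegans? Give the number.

8

The MRCA of Otocyon_tricolor and Alnus_elegans is the node subtending ((Otocyon_tricolor,Pseudotsuga_giganteus),((Raphanus_rubra,(Bombus_domesticus,(Alnus_elegans,Salmonella_orientalis))),(Larix_giganteus,Glossina_major))).
That clade contains 8 terminal taxa: Alnus_elegans, Bombus_domesticus, Glossina_major, Larix_giganteus, Otocyon_tricolor, Pseudotsuga_giganteus, Raphanus_rubra, Salmonella_orientalis.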